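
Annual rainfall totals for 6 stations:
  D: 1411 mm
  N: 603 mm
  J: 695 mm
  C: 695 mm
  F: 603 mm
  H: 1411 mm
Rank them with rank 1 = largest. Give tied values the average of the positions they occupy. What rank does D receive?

Sorted (descending): 1411, 1411, 695, 695, 603, 603
The 2 values of 1411 occupy positions 1–2 → average rank (1+2)/2 = 1.5.
The 2 values of 695 occupy positions 3–4 → average rank (3+4)/2 = 3.5.
The 2 values of 603 occupy positions 5–6 → average rank (5+6)/2 = 5.5.
D has value 1411 mm → rank 1.5.

1.5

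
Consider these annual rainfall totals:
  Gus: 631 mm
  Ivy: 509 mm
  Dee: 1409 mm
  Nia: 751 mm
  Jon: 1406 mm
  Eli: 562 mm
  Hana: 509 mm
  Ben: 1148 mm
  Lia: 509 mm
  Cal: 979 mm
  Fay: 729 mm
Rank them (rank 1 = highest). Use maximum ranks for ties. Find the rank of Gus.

Sorted (descending): 1409, 1406, 1148, 979, 751, 729, 631, 562, 509, 509, 509
The 3 values of 509 occupy positions 9–11 → each gets rank 11.
Gus has value 631 mm → rank 7.

7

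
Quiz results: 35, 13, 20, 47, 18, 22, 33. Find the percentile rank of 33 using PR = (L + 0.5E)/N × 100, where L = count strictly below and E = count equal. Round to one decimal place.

N = 7.
Strictly below 33: 4. Equal to 33: 1.
PR = (4 + 0.5·1)/7 × 100 = 64.3

64.3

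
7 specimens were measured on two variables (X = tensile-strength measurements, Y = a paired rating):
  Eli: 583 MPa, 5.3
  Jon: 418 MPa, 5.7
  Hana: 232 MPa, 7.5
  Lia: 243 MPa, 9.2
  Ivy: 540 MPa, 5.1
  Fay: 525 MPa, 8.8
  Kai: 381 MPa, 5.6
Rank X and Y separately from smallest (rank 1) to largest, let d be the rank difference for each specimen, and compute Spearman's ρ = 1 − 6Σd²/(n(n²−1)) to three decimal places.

Ranks of variable 1: 7, 4, 1, 2, 6, 5, 3
Ranks of variable 2: 2, 4, 5, 7, 1, 6, 3
d = r₁ − r₂: 5, 0, -4, -5, 5, -1, 0
d²: 25, 0, 16, 25, 25, 1, 0; Σd² = 92
ρ = 1 − 6·92/(7·48) = 1 − 552/336 = -0.643

-0.643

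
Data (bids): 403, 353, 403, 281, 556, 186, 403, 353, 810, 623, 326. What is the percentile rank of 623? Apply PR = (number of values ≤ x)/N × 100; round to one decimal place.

90.9

N = 11.
Strictly below 623: 9. Equal to 623: 1.
PR = 10/11 × 100 = 90.9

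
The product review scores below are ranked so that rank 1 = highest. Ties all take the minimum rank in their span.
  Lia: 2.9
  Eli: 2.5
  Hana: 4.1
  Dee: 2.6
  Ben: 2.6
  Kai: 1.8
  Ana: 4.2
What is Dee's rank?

4

Sorted (descending): 4.2, 4.1, 2.9, 2.6, 2.6, 2.5, 1.8
The 2 values of 2.6 occupy positions 4–5 → each gets rank 4.
Dee has value 2.6 → rank 4.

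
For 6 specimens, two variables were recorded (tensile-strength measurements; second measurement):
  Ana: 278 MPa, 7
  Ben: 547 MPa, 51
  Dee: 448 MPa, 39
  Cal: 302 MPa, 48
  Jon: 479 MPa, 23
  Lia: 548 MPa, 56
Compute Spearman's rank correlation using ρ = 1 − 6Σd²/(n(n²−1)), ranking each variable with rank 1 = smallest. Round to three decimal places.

Ranks of variable 1: 1, 5, 3, 2, 4, 6
Ranks of variable 2: 1, 5, 3, 4, 2, 6
d = r₁ − r₂: 0, 0, 0, -2, 2, 0
d²: 0, 0, 0, 4, 4, 0; Σd² = 8
ρ = 1 − 6·8/(6·35) = 1 − 48/210 = 0.771

0.771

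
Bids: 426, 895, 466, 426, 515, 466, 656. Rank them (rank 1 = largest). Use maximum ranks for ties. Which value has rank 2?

Sorted (descending): 895, 656, 515, 466, 466, 426, 426
The 2 values of 466 occupy positions 4–5 → each gets rank 5.
The 2 values of 426 occupy positions 6–7 → each gets rank 7.
Rank 2 → value 656.

656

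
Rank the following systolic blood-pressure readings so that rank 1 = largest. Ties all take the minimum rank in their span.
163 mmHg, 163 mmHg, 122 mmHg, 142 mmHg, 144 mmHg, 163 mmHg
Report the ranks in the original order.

Sorted (descending): 163, 163, 163, 144, 142, 122
The 3 values of 163 occupy positions 1–3 → each gets rank 1.

1, 1, 6, 5, 4, 1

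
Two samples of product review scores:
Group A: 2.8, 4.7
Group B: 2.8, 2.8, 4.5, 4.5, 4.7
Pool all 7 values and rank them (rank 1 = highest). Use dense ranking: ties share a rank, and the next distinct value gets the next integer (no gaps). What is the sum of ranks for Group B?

11

Sorted (descending): 4.7, 4.7, 4.5, 4.5, 2.8, 2.8, 2.8
The 2 values of 4.7 share dense rank 1.
The 2 values of 4.5 share dense rank 2.
The 3 values of 2.8 share dense rank 3.
Group B values → pooled ranks: 2.8→3, 2.8→3, 4.5→2, 4.5→2, 4.7→1
Rank sum = 3 + 3 + 2 + 2 + 1 = 11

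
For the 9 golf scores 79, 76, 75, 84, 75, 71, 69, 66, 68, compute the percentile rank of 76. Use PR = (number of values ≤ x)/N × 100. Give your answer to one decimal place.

N = 9.
Strictly below 76: 6. Equal to 76: 1.
PR = 7/9 × 100 = 77.8

77.8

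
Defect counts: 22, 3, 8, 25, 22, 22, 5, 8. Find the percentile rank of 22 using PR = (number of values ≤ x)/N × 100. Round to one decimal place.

87.5

N = 8.
Strictly below 22: 4. Equal to 22: 3.
PR = 7/8 × 100 = 87.5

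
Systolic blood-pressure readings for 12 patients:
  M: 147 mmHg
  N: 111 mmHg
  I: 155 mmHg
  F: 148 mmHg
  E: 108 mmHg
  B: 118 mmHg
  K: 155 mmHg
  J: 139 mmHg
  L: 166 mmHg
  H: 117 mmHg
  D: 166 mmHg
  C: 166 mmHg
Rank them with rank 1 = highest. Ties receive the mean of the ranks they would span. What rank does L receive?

Sorted (descending): 166, 166, 166, 155, 155, 148, 147, 139, 118, 117, 111, 108
The 3 values of 166 occupy positions 1–3 → average rank 2.
The 2 values of 155 occupy positions 4–5 → average rank (4+5)/2 = 4.5.
L has value 166 mmHg → rank 2.

2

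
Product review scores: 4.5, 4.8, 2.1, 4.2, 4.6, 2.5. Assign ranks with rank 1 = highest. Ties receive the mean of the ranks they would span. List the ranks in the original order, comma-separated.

Sorted (descending): 4.8, 4.6, 4.5, 4.2, 2.5, 2.1
No ties — each value takes its position as its rank.

3, 1, 6, 4, 2, 5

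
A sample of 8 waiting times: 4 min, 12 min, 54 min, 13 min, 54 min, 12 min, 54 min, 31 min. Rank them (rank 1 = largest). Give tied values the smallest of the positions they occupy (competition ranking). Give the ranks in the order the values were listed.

Sorted (descending): 54, 54, 54, 31, 13, 12, 12, 4
The 3 values of 54 occupy positions 1–3 → each gets rank 1.
The 2 values of 12 occupy positions 6–7 → each gets rank 6.

8, 6, 1, 5, 1, 6, 1, 4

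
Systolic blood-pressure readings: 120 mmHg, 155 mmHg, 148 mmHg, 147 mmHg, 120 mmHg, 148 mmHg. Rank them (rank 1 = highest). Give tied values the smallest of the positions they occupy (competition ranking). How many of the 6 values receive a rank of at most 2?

Sorted (descending): 155, 148, 148, 147, 120, 120
The 2 values of 148 occupy positions 2–3 → each gets rank 2.
The 2 values of 120 occupy positions 5–6 → each gets rank 5.
Ranks ≤ 2: {1, 2, 2} → 3 values.

3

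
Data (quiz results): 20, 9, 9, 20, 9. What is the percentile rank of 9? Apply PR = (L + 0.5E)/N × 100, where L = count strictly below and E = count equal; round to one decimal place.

30.0

N = 5.
Strictly below 9: 0. Equal to 9: 3.
PR = (0 + 0.5·3)/5 × 100 = 30.0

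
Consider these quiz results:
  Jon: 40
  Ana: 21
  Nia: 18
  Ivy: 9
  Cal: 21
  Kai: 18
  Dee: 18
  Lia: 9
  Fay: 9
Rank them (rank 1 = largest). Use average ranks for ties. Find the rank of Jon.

Sorted (descending): 40, 21, 21, 18, 18, 18, 9, 9, 9
The 2 values of 21 occupy positions 2–3 → average rank (2+3)/2 = 2.5.
The 3 values of 18 occupy positions 4–6 → average rank 5.
The 3 values of 9 occupy positions 7–9 → average rank 8.
Jon has value 40 → rank 1.

1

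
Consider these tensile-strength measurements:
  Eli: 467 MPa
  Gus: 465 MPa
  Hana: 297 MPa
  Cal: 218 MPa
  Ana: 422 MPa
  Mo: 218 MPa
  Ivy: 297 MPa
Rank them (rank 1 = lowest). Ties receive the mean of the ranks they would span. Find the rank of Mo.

Sorted (ascending): 218, 218, 297, 297, 422, 465, 467
The 2 values of 218 occupy positions 1–2 → average rank (1+2)/2 = 1.5.
The 2 values of 297 occupy positions 3–4 → average rank (3+4)/2 = 3.5.
Mo has value 218 MPa → rank 1.5.

1.5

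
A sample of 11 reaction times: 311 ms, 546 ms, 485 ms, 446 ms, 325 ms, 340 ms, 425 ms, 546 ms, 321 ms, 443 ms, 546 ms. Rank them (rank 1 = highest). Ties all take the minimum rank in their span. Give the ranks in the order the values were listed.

Sorted (descending): 546, 546, 546, 485, 446, 443, 425, 340, 325, 321, 311
The 3 values of 546 occupy positions 1–3 → each gets rank 1.

11, 1, 4, 5, 9, 8, 7, 1, 10, 6, 1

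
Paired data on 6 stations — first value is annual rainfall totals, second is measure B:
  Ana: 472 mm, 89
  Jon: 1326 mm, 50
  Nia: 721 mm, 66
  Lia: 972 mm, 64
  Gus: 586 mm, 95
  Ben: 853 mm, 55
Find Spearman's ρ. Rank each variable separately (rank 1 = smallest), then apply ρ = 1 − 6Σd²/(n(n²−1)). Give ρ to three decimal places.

Ranks of variable 1: 1, 6, 3, 5, 2, 4
Ranks of variable 2: 5, 1, 4, 3, 6, 2
d = r₁ − r₂: -4, 5, -1, 2, -4, 2
d²: 16, 25, 1, 4, 16, 4; Σd² = 66
ρ = 1 − 6·66/(6·35) = 1 − 396/210 = -0.886

-0.886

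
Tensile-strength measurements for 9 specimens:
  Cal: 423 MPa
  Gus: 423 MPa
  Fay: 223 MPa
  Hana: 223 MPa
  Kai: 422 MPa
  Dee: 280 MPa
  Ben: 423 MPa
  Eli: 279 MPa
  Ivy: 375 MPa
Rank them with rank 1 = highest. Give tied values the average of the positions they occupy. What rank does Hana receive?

8.5

Sorted (descending): 423, 423, 423, 422, 375, 280, 279, 223, 223
The 3 values of 423 occupy positions 1–3 → average rank 2.
The 2 values of 223 occupy positions 8–9 → average rank (8+9)/2 = 8.5.
Hana has value 223 MPa → rank 8.5.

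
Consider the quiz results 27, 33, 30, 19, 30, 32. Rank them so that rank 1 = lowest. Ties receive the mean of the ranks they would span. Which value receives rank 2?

Sorted (ascending): 19, 27, 30, 30, 32, 33
The 2 values of 30 occupy positions 3–4 → average rank (3+4)/2 = 3.5.
Rank 2 → value 27.

27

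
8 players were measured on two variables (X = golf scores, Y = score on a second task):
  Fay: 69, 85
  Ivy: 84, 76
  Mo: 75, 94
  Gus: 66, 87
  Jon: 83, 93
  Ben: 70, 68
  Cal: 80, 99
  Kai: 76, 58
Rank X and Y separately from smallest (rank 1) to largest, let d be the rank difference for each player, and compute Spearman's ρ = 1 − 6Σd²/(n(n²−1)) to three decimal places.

0.095

Ranks of variable 1: 2, 8, 4, 1, 7, 3, 6, 5
Ranks of variable 2: 4, 3, 7, 5, 6, 2, 8, 1
d = r₁ − r₂: -2, 5, -3, -4, 1, 1, -2, 4
d²: 4, 25, 9, 16, 1, 1, 4, 16; Σd² = 76
ρ = 1 − 6·76/(8·63) = 1 − 456/504 = 0.095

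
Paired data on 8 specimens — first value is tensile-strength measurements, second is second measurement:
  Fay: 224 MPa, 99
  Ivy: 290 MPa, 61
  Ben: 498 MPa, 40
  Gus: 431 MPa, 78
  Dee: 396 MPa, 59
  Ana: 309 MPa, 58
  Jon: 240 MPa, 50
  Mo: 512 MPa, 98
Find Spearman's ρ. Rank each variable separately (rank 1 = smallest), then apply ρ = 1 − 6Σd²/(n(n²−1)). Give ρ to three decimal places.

Ranks of variable 1: 1, 3, 7, 6, 5, 4, 2, 8
Ranks of variable 2: 8, 5, 1, 6, 4, 3, 2, 7
d = r₁ − r₂: -7, -2, 6, 0, 1, 1, 0, 1
d²: 49, 4, 36, 0, 1, 1, 0, 1; Σd² = 92
ρ = 1 − 6·92/(8·63) = 1 − 552/504 = -0.095

-0.095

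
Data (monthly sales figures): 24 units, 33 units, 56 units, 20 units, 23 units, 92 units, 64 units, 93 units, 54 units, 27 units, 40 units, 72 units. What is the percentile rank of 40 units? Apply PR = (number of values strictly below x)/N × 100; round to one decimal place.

41.7

N = 12.
Strictly below 40: 5. Equal to 40: 1.
PR = 5/12 × 100 = 41.7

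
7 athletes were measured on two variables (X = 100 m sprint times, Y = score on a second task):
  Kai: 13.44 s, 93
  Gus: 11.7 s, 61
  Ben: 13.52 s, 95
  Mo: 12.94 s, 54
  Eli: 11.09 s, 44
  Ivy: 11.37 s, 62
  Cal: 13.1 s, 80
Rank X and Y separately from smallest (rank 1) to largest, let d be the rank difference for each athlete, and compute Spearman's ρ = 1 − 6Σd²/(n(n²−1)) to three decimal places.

Ranks of variable 1: 6, 3, 7, 4, 1, 2, 5
Ranks of variable 2: 6, 3, 7, 2, 1, 4, 5
d = r₁ − r₂: 0, 0, 0, 2, 0, -2, 0
d²: 0, 0, 0, 4, 0, 4, 0; Σd² = 8
ρ = 1 − 6·8/(7·48) = 1 − 48/336 = 0.857

0.857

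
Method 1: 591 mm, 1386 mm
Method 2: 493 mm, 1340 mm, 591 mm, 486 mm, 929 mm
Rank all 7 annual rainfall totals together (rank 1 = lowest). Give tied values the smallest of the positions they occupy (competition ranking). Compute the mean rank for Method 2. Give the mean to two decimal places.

Sorted (ascending): 486, 493, 591, 591, 929, 1340, 1386
The 2 values of 591 occupy positions 3–4 → each gets rank 3.
Method 2 values → pooled ranks: 493→2, 1340→6, 591→3, 486→1, 929→5
Mean rank = (2 + 6 + 3 + 1 + 5) / 5 = 3.40

3.40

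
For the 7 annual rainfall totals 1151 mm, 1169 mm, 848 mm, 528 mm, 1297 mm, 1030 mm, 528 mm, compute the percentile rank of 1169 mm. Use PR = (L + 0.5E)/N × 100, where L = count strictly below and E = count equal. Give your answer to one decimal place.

78.6

N = 7.
Strictly below 1169: 5. Equal to 1169: 1.
PR = (5 + 0.5·1)/7 × 100 = 78.6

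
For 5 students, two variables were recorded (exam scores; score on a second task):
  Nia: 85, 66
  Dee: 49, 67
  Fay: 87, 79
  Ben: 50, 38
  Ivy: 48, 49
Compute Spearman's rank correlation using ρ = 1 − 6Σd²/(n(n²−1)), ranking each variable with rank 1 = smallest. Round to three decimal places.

0.500

Ranks of variable 1: 4, 2, 5, 3, 1
Ranks of variable 2: 3, 4, 5, 1, 2
d = r₁ − r₂: 1, -2, 0, 2, -1
d²: 1, 4, 0, 4, 1; Σd² = 10
ρ = 1 − 6·10/(5·24) = 1 − 60/120 = 0.500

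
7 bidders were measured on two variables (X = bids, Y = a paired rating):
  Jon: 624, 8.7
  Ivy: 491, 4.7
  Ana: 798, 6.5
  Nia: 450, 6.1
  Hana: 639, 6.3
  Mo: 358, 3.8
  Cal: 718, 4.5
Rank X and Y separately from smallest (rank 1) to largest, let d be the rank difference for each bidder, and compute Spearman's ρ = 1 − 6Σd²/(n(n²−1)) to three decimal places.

0.464

Ranks of variable 1: 4, 3, 7, 2, 5, 1, 6
Ranks of variable 2: 7, 3, 6, 4, 5, 1, 2
d = r₁ − r₂: -3, 0, 1, -2, 0, 0, 4
d²: 9, 0, 1, 4, 0, 0, 16; Σd² = 30
ρ = 1 − 6·30/(7·48) = 1 − 180/336 = 0.464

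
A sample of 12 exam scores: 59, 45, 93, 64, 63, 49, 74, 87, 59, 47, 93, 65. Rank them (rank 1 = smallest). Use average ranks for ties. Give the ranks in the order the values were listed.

Sorted (ascending): 45, 47, 49, 59, 59, 63, 64, 65, 74, 87, 93, 93
The 2 values of 59 occupy positions 4–5 → average rank (4+5)/2 = 4.5.
The 2 values of 93 occupy positions 11–12 → average rank (11+12)/2 = 11.5.

4.5, 1, 11.5, 7, 6, 3, 9, 10, 4.5, 2, 11.5, 8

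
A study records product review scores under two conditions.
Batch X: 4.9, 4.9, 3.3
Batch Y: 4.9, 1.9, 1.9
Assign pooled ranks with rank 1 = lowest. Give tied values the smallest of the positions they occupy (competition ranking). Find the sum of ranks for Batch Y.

Sorted (ascending): 1.9, 1.9, 3.3, 4.9, 4.9, 4.9
The 2 values of 1.9 occupy positions 1–2 → each gets rank 1.
The 3 values of 4.9 occupy positions 4–6 → each gets rank 4.
Batch Y values → pooled ranks: 4.9→4, 1.9→1, 1.9→1
Rank sum = 4 + 1 + 1 = 6

6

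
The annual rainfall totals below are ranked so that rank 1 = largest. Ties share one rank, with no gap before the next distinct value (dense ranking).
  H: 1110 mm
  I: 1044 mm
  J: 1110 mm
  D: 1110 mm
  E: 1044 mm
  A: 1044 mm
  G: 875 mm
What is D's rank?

Sorted (descending): 1110, 1110, 1110, 1044, 1044, 1044, 875
The 3 values of 1110 share dense rank 1.
The 3 values of 1044 share dense rank 2.
Remaining distinct values take the next consecutive integers.
D has value 1110 mm → rank 1.

1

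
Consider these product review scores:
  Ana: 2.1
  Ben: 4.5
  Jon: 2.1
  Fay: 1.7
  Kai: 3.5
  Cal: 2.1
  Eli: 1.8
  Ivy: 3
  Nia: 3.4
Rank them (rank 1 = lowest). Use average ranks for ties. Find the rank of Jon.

Sorted (ascending): 1.7, 1.8, 2.1, 2.1, 2.1, 3, 3.4, 3.5, 4.5
The 3 values of 2.1 occupy positions 3–5 → average rank 4.
Jon has value 2.1 → rank 4.

4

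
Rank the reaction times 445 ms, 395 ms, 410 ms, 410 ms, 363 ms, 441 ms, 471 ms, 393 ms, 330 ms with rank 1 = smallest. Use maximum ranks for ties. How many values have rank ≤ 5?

4

Sorted (ascending): 330, 363, 393, 395, 410, 410, 441, 445, 471
The 2 values of 410 occupy positions 5–6 → each gets rank 6.
Ranks ≤ 5: {1, 2, 3, 4} → 4 values.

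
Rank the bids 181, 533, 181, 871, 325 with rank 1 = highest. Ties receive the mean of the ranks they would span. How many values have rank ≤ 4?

3

Sorted (descending): 871, 533, 325, 181, 181
The 2 values of 181 occupy positions 4–5 → average rank (4+5)/2 = 4.5.
Ranks ≤ 4: {1, 2, 3} → 3 values.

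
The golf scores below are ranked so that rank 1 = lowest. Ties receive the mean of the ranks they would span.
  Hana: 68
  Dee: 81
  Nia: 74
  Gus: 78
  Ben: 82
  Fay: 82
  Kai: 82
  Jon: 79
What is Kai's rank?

7

Sorted (ascending): 68, 74, 78, 79, 81, 82, 82, 82
The 3 values of 82 occupy positions 6–8 → average rank 7.
Kai has value 82 → rank 7.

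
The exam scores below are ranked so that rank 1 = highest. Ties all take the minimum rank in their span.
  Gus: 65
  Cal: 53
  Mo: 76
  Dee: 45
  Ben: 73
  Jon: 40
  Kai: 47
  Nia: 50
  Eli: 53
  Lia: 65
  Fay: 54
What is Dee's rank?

10

Sorted (descending): 76, 73, 65, 65, 54, 53, 53, 50, 47, 45, 40
The 2 values of 65 occupy positions 3–4 → each gets rank 3.
The 2 values of 53 occupy positions 6–7 → each gets rank 6.
Dee has value 45 → rank 10.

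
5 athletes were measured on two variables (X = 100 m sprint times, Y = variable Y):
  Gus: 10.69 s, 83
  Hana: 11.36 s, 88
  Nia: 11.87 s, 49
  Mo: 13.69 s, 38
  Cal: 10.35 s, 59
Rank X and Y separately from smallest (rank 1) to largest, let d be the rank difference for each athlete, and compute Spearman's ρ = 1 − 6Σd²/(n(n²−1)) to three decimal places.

Ranks of variable 1: 2, 3, 4, 5, 1
Ranks of variable 2: 4, 5, 2, 1, 3
d = r₁ − r₂: -2, -2, 2, 4, -2
d²: 4, 4, 4, 16, 4; Σd² = 32
ρ = 1 − 6·32/(5·24) = 1 − 192/120 = -0.600

-0.600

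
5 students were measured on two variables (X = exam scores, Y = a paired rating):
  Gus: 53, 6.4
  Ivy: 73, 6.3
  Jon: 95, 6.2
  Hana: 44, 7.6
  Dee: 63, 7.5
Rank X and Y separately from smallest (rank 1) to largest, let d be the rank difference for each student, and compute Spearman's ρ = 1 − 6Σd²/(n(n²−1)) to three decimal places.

-0.900

Ranks of variable 1: 2, 4, 5, 1, 3
Ranks of variable 2: 3, 2, 1, 5, 4
d = r₁ − r₂: -1, 2, 4, -4, -1
d²: 1, 4, 16, 16, 1; Σd² = 38
ρ = 1 − 6·38/(5·24) = 1 − 228/120 = -0.900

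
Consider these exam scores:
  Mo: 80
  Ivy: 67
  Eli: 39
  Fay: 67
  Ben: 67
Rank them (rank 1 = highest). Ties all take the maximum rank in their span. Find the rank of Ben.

Sorted (descending): 80, 67, 67, 67, 39
The 3 values of 67 occupy positions 2–4 → each gets rank 4.
Ben has value 67 → rank 4.

4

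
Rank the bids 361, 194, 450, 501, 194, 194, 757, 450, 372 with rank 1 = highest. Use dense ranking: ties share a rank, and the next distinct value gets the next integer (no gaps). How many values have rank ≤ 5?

6

Sorted (descending): 757, 501, 450, 450, 372, 361, 194, 194, 194
The 2 values of 450 share dense rank 3.
The 3 values of 194 share dense rank 6.
Remaining distinct values take the next consecutive integers.
Ranks ≤ 5: {1, 2, 3, 3, 4, 5} → 6 values.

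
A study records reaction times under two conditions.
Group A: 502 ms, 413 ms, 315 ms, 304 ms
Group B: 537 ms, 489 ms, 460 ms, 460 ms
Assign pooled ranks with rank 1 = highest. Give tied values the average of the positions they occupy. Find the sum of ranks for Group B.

13

Sorted (descending): 537, 502, 489, 460, 460, 413, 315, 304
The 2 values of 460 occupy positions 4–5 → average rank (4+5)/2 = 4.5.
Group B values → pooled ranks: 537→1, 489→3, 460→4.5, 460→4.5
Rank sum = 1 + 3 + 4.5 + 4.5 = 13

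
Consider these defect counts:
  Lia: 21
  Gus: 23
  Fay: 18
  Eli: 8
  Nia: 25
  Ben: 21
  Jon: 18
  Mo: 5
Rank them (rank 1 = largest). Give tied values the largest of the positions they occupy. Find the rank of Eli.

Sorted (descending): 25, 23, 21, 21, 18, 18, 8, 5
The 2 values of 21 occupy positions 3–4 → each gets rank 4.
The 2 values of 18 occupy positions 5–6 → each gets rank 6.
Eli has value 8 → rank 7.

7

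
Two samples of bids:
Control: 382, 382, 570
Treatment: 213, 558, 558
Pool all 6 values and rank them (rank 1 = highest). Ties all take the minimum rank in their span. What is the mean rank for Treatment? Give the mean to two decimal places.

Sorted (descending): 570, 558, 558, 382, 382, 213
The 2 values of 558 occupy positions 2–3 → each gets rank 2.
The 2 values of 382 occupy positions 4–5 → each gets rank 4.
Treatment values → pooled ranks: 213→6, 558→2, 558→2
Mean rank = (6 + 2 + 2) / 3 = 3.33

3.33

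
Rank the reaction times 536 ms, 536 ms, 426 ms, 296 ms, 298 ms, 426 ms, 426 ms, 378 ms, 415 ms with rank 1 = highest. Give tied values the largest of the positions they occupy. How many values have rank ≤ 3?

Sorted (descending): 536, 536, 426, 426, 426, 415, 378, 298, 296
The 2 values of 536 occupy positions 1–2 → each gets rank 2.
The 3 values of 426 occupy positions 3–5 → each gets rank 5.
Ranks ≤ 3: {2, 2} → 2 values.

2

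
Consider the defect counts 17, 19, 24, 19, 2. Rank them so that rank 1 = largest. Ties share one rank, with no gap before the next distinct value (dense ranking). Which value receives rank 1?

24

Sorted (descending): 24, 19, 19, 17, 2
The 2 values of 19 share dense rank 2.
Remaining distinct values take the next consecutive integers.
Rank 1 → value 24.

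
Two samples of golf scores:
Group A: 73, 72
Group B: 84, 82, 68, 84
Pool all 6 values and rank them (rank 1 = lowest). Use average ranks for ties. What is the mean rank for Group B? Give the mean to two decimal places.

4.00

Sorted (ascending): 68, 72, 73, 82, 84, 84
The 2 values of 84 occupy positions 5–6 → average rank (5+6)/2 = 5.5.
Group B values → pooled ranks: 84→5.5, 82→4, 68→1, 84→5.5
Mean rank = (5.5 + 4 + 1 + 5.5) / 4 = 4.00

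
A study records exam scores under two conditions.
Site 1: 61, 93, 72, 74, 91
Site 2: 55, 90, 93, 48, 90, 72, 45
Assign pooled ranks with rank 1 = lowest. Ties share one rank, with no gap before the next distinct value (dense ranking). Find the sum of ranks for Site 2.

Sorted (ascending): 45, 48, 55, 61, 72, 72, 74, 90, 90, 91, 93, 93
The 2 values of 72 share dense rank 5.
The 2 values of 90 share dense rank 7.
The 2 values of 93 share dense rank 9.
Remaining distinct values take the next consecutive integers.
Site 2 values → pooled ranks: 55→3, 90→7, 93→9, 48→2, 90→7, 72→5, 45→1
Rank sum = 3 + 7 + 9 + 2 + 7 + 5 + 1 = 34

34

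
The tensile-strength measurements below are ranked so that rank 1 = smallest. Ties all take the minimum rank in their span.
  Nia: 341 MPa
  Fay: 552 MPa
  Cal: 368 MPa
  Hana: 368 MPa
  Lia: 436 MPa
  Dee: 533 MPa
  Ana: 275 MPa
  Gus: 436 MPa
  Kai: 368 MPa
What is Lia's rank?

Sorted (ascending): 275, 341, 368, 368, 368, 436, 436, 533, 552
The 3 values of 368 occupy positions 3–5 → each gets rank 3.
The 2 values of 436 occupy positions 6–7 → each gets rank 6.
Lia has value 436 MPa → rank 6.

6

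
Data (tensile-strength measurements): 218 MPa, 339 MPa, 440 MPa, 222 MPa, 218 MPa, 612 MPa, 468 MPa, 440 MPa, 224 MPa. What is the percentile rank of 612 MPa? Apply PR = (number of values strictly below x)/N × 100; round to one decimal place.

88.9

N = 9.
Strictly below 612: 8. Equal to 612: 1.
PR = 8/9 × 100 = 88.9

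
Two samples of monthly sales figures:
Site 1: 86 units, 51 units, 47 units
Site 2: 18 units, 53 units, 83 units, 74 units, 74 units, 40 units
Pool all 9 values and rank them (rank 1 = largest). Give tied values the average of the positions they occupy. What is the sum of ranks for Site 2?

31

Sorted (descending): 86, 83, 74, 74, 53, 51, 47, 40, 18
The 2 values of 74 occupy positions 3–4 → average rank (3+4)/2 = 3.5.
Site 2 values → pooled ranks: 18→9, 53→5, 83→2, 74→3.5, 74→3.5, 40→8
Rank sum = 9 + 5 + 2 + 3.5 + 3.5 + 8 = 31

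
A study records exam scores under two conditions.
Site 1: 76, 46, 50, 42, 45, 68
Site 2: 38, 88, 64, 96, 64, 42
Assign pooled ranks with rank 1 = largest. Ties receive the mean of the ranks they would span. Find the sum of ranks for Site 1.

Sorted (descending): 96, 88, 76, 68, 64, 64, 50, 46, 45, 42, 42, 38
The 2 values of 64 occupy positions 5–6 → average rank (5+6)/2 = 5.5.
The 2 values of 42 occupy positions 10–11 → average rank (10+11)/2 = 10.5.
Site 1 values → pooled ranks: 76→3, 46→8, 50→7, 42→10.5, 45→9, 68→4
Rank sum = 3 + 8 + 7 + 10.5 + 9 + 4 = 41.5

41.5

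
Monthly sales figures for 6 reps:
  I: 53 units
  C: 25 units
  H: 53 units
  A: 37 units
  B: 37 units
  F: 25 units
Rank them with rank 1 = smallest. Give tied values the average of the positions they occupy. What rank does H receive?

Sorted (ascending): 25, 25, 37, 37, 53, 53
The 2 values of 25 occupy positions 1–2 → average rank (1+2)/2 = 1.5.
The 2 values of 37 occupy positions 3–4 → average rank (3+4)/2 = 3.5.
The 2 values of 53 occupy positions 5–6 → average rank (5+6)/2 = 5.5.
H has value 53 units → rank 5.5.

5.5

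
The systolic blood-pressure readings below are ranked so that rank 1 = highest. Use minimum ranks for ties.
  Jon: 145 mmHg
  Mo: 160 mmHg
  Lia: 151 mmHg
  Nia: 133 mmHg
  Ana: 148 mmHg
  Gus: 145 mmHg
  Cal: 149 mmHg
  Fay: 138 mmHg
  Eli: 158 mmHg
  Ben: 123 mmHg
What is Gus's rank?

6

Sorted (descending): 160, 158, 151, 149, 148, 145, 145, 138, 133, 123
The 2 values of 145 occupy positions 6–7 → each gets rank 6.
Gus has value 145 mmHg → rank 6.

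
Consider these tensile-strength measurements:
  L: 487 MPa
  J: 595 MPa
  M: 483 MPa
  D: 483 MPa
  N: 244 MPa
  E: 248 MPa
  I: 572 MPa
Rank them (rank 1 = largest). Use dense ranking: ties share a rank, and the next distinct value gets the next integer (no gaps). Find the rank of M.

4

Sorted (descending): 595, 572, 487, 483, 483, 248, 244
The 2 values of 483 share dense rank 4.
Remaining distinct values take the next consecutive integers.
M has value 483 MPa → rank 4.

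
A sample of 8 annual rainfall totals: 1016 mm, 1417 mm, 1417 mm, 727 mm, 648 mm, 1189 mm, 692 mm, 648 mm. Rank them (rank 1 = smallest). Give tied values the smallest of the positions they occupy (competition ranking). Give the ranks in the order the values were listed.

5, 7, 7, 4, 1, 6, 3, 1

Sorted (ascending): 648, 648, 692, 727, 1016, 1189, 1417, 1417
The 2 values of 648 occupy positions 1–2 → each gets rank 1.
The 2 values of 1417 occupy positions 7–8 → each gets rank 7.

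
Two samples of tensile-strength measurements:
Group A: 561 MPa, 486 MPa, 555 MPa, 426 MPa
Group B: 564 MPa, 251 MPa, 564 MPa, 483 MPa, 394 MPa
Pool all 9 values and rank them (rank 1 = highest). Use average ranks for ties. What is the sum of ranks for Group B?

Sorted (descending): 564, 564, 561, 555, 486, 483, 426, 394, 251
The 2 values of 564 occupy positions 1–2 → average rank (1+2)/2 = 1.5.
Group B values → pooled ranks: 564→1.5, 251→9, 564→1.5, 483→6, 394→8
Rank sum = 1.5 + 9 + 1.5 + 6 + 8 = 26

26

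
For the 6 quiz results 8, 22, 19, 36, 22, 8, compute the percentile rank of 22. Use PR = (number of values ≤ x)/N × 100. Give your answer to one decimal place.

83.3

N = 6.
Strictly below 22: 3. Equal to 22: 2.
PR = 5/6 × 100 = 83.3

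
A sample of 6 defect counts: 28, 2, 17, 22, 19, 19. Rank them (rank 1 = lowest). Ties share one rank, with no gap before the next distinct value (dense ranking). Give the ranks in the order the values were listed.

5, 1, 2, 4, 3, 3

Sorted (ascending): 2, 17, 19, 19, 22, 28
The 2 values of 19 share dense rank 3.
Remaining distinct values take the next consecutive integers.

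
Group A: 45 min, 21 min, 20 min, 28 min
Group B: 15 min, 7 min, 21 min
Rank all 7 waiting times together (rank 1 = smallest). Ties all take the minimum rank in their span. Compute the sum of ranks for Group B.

Sorted (ascending): 7, 15, 20, 21, 21, 28, 45
The 2 values of 21 occupy positions 4–5 → each gets rank 4.
Group B values → pooled ranks: 15→2, 7→1, 21→4
Rank sum = 2 + 1 + 4 = 7

7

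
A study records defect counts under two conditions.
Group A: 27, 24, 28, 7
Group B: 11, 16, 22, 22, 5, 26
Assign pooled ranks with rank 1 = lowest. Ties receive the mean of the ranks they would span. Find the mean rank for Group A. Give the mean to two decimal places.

7.00

Sorted (ascending): 5, 7, 11, 16, 22, 22, 24, 26, 27, 28
The 2 values of 22 occupy positions 5–6 → average rank (5+6)/2 = 5.5.
Group A values → pooled ranks: 27→9, 24→7, 28→10, 7→2
Mean rank = (9 + 7 + 10 + 2) / 4 = 7.00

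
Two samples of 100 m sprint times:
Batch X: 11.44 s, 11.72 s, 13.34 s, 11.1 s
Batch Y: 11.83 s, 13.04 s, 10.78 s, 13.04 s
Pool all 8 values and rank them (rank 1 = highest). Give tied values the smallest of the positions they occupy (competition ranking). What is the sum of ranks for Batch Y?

16

Sorted (descending): 13.34, 13.04, 13.04, 11.83, 11.72, 11.44, 11.1, 10.78
The 2 values of 13.04 occupy positions 2–3 → each gets rank 2.
Batch Y values → pooled ranks: 11.83→4, 13.04→2, 10.78→8, 13.04→2
Rank sum = 4 + 2 + 8 + 2 = 16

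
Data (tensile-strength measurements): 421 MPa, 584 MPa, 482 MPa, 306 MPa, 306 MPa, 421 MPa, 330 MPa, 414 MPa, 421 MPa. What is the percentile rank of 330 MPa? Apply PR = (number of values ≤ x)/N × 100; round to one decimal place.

N = 9.
Strictly below 330: 2. Equal to 330: 1.
PR = 3/9 × 100 = 33.3

33.3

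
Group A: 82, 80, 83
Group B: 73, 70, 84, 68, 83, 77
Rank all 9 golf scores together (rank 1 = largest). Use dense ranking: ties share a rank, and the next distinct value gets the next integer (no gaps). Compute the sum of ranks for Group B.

29

Sorted (descending): 84, 83, 83, 82, 80, 77, 73, 70, 68
The 2 values of 83 share dense rank 2.
Remaining distinct values take the next consecutive integers.
Group B values → pooled ranks: 73→6, 70→7, 84→1, 68→8, 83→2, 77→5
Rank sum = 6 + 7 + 1 + 8 + 2 + 5 = 29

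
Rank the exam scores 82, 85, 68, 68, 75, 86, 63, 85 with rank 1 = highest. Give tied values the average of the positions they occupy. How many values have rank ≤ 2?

1

Sorted (descending): 86, 85, 85, 82, 75, 68, 68, 63
The 2 values of 85 occupy positions 2–3 → average rank (2+3)/2 = 2.5.
The 2 values of 68 occupy positions 6–7 → average rank (6+7)/2 = 6.5.
Ranks ≤ 2: {1} → 1 value.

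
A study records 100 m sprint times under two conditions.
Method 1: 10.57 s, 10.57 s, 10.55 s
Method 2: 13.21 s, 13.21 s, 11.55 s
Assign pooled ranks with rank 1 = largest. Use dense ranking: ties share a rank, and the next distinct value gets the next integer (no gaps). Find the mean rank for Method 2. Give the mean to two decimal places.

Sorted (descending): 13.21, 13.21, 11.55, 10.57, 10.57, 10.55
The 2 values of 13.21 share dense rank 1.
The 2 values of 10.57 share dense rank 3.
Remaining distinct values take the next consecutive integers.
Method 2 values → pooled ranks: 13.21→1, 13.21→1, 11.55→2
Mean rank = (1 + 1 + 2) / 3 = 1.33

1.33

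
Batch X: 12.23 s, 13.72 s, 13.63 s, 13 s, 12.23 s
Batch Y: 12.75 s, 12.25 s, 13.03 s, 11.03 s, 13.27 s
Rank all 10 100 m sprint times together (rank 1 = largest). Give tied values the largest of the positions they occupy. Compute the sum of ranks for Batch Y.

30

Sorted (descending): 13.72, 13.63, 13.27, 13.03, 13, 12.75, 12.25, 12.23, 12.23, 11.03
The 2 values of 12.23 occupy positions 8–9 → each gets rank 9.
Batch Y values → pooled ranks: 12.75→6, 12.25→7, 13.03→4, 11.03→10, 13.27→3
Rank sum = 6 + 7 + 4 + 10 + 3 = 30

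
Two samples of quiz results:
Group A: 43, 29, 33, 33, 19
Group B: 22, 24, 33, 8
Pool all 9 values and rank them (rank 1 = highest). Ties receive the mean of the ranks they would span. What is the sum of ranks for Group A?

Sorted (descending): 43, 33, 33, 33, 29, 24, 22, 19, 8
The 3 values of 33 occupy positions 2–4 → average rank 3.
Group A values → pooled ranks: 43→1, 29→5, 33→3, 33→3, 19→8
Rank sum = 1 + 5 + 3 + 3 + 8 = 20

20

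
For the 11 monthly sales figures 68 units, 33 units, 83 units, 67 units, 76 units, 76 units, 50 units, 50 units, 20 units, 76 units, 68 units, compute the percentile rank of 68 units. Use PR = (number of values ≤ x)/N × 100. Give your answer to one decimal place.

N = 11.
Strictly below 68: 5. Equal to 68: 2.
PR = 7/11 × 100 = 63.6

63.6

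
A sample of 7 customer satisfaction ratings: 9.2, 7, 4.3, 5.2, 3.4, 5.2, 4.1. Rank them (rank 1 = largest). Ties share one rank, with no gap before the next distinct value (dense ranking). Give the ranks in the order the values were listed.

Sorted (descending): 9.2, 7, 5.2, 5.2, 4.3, 4.1, 3.4
The 2 values of 5.2 share dense rank 3.
Remaining distinct values take the next consecutive integers.

1, 2, 4, 3, 6, 3, 5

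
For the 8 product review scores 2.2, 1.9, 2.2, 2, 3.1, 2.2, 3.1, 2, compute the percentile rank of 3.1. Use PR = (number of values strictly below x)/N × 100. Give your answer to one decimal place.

75.0

N = 8.
Strictly below 3.1: 6. Equal to 3.1: 2.
PR = 6/8 × 100 = 75.0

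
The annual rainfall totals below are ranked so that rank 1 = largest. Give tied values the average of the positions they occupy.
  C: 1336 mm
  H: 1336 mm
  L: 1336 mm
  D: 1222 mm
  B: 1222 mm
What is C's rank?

2

Sorted (descending): 1336, 1336, 1336, 1222, 1222
The 3 values of 1336 occupy positions 1–3 → average rank 2.
The 2 values of 1222 occupy positions 4–5 → average rank (4+5)/2 = 4.5.
C has value 1336 mm → rank 2.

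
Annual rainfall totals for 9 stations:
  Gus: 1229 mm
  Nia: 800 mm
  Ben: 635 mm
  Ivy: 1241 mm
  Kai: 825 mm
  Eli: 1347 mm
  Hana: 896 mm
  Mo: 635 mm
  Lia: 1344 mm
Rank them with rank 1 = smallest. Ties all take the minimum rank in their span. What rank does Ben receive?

Sorted (ascending): 635, 635, 800, 825, 896, 1229, 1241, 1344, 1347
The 2 values of 635 occupy positions 1–2 → each gets rank 1.
Ben has value 635 mm → rank 1.

1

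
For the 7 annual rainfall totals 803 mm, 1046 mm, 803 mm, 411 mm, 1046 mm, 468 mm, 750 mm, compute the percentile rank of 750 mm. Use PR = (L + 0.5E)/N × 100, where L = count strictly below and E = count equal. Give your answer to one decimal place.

35.7

N = 7.
Strictly below 750: 2. Equal to 750: 1.
PR = (2 + 0.5·1)/7 × 100 = 35.7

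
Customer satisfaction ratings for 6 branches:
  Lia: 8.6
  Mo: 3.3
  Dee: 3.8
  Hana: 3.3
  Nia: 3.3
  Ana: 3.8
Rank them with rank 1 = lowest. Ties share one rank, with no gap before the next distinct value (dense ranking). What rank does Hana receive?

1

Sorted (ascending): 3.3, 3.3, 3.3, 3.8, 3.8, 8.6
The 3 values of 3.3 share dense rank 1.
The 2 values of 3.8 share dense rank 2.
Remaining distinct values take the next consecutive integers.
Hana has value 3.3 → rank 1.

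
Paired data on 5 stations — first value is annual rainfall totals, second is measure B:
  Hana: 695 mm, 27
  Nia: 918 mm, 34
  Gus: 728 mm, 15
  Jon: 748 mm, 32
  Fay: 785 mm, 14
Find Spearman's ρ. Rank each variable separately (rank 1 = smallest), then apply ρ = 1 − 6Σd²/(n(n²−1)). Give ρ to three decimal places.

0.300

Ranks of variable 1: 1, 5, 2, 3, 4
Ranks of variable 2: 3, 5, 2, 4, 1
d = r₁ − r₂: -2, 0, 0, -1, 3
d²: 4, 0, 0, 1, 9; Σd² = 14
ρ = 1 − 6·14/(5·24) = 1 − 84/120 = 0.300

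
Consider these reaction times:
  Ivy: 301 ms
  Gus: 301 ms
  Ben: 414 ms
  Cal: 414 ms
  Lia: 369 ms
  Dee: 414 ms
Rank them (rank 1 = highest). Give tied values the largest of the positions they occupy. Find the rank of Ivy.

Sorted (descending): 414, 414, 414, 369, 301, 301
The 3 values of 414 occupy positions 1–3 → each gets rank 3.
The 2 values of 301 occupy positions 5–6 → each gets rank 6.
Ivy has value 301 ms → rank 6.

6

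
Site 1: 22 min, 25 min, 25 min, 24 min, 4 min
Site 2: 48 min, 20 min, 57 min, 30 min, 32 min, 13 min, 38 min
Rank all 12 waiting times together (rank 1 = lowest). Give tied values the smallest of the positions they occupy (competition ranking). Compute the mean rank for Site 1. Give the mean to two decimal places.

4.40

Sorted (ascending): 4, 13, 20, 22, 24, 25, 25, 30, 32, 38, 48, 57
The 2 values of 25 occupy positions 6–7 → each gets rank 6.
Site 1 values → pooled ranks: 22→4, 25→6, 25→6, 24→5, 4→1
Mean rank = (4 + 6 + 6 + 5 + 1) / 5 = 4.40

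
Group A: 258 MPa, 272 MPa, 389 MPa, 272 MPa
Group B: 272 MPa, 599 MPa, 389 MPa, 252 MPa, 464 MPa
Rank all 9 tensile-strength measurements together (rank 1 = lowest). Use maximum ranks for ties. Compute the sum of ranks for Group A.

Sorted (ascending): 252, 258, 272, 272, 272, 389, 389, 464, 599
The 3 values of 272 occupy positions 3–5 → each gets rank 5.
The 2 values of 389 occupy positions 6–7 → each gets rank 7.
Group A values → pooled ranks: 258→2, 272→5, 389→7, 272→5
Rank sum = 2 + 5 + 7 + 5 = 19

19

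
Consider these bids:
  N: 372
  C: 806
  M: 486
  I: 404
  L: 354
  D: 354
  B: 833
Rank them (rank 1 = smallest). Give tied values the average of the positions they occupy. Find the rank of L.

Sorted (ascending): 354, 354, 372, 404, 486, 806, 833
The 2 values of 354 occupy positions 1–2 → average rank (1+2)/2 = 1.5.
L has value 354 → rank 1.5.

1.5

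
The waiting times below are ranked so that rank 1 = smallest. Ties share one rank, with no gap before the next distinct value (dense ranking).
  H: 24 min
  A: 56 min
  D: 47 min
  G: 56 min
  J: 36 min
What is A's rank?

Sorted (ascending): 24, 36, 47, 56, 56
The 2 values of 56 share dense rank 4.
Remaining distinct values take the next consecutive integers.
A has value 56 min → rank 4.

4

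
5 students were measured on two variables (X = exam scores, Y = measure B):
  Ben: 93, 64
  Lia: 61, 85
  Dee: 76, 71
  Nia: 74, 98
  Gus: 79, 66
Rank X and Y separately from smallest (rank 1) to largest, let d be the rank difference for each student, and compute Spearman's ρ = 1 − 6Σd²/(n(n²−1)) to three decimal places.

-0.900

Ranks of variable 1: 5, 1, 3, 2, 4
Ranks of variable 2: 1, 4, 3, 5, 2
d = r₁ − r₂: 4, -3, 0, -3, 2
d²: 16, 9, 0, 9, 4; Σd² = 38
ρ = 1 − 6·38/(5·24) = 1 − 228/120 = -0.900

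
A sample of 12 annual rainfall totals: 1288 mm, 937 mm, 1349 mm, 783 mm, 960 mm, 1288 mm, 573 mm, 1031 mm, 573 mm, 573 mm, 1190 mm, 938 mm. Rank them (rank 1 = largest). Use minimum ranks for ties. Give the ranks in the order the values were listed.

2, 8, 1, 9, 6, 2, 10, 5, 10, 10, 4, 7

Sorted (descending): 1349, 1288, 1288, 1190, 1031, 960, 938, 937, 783, 573, 573, 573
The 2 values of 1288 occupy positions 2–3 → each gets rank 2.
The 3 values of 573 occupy positions 10–12 → each gets rank 10.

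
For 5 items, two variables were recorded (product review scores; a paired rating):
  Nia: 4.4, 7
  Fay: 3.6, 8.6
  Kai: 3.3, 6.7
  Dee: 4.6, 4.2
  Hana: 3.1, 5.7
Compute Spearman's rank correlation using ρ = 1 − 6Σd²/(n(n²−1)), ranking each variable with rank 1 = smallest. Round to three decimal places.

Ranks of variable 1: 4, 3, 2, 5, 1
Ranks of variable 2: 4, 5, 3, 1, 2
d = r₁ − r₂: 0, -2, -1, 4, -1
d²: 0, 4, 1, 16, 1; Σd² = 22
ρ = 1 − 6·22/(5·24) = 1 − 132/120 = -0.100

-0.100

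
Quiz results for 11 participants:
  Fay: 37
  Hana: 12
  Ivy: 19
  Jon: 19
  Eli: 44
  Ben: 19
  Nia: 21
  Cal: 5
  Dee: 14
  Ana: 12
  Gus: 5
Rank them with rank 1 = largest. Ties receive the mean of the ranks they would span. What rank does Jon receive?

5

Sorted (descending): 44, 37, 21, 19, 19, 19, 14, 12, 12, 5, 5
The 3 values of 19 occupy positions 4–6 → average rank 5.
The 2 values of 12 occupy positions 8–9 → average rank (8+9)/2 = 8.5.
The 2 values of 5 occupy positions 10–11 → average rank (10+11)/2 = 10.5.
Jon has value 19 → rank 5.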